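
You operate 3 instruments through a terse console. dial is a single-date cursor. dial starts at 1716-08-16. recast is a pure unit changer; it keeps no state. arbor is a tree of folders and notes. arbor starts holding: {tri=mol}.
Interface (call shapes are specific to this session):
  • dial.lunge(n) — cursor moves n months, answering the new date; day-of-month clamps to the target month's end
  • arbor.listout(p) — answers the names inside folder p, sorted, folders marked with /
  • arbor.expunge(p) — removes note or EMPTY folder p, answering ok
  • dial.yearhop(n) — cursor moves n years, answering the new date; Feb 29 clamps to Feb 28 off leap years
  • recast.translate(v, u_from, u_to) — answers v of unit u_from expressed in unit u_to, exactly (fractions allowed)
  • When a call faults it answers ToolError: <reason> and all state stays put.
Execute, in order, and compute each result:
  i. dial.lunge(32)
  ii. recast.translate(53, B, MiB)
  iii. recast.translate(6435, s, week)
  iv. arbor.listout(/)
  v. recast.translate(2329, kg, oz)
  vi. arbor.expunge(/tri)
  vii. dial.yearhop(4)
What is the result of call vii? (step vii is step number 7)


Step: dial.lunge[n: 32]
Result: 1719-04-16
Step: recast.translate[v: 53; u_from: B; u_to: MiB]
Result: 53/1048576
Step: recast.translate[v: 6435; u_from: s; u_to: week]
Result: 143/13440
Step: arbor.listout[p: /]
Result: [tri]
Step: recast.translate[v: 2329; u_from: kg; u_to: oz]
Result: 3726400000000/45359237
Step: arbor.expunge[p: /tri]
Result: ok
Step: dial.yearhop[n: 4]
Result: 1723-04-16

Answer: 1723-04-16


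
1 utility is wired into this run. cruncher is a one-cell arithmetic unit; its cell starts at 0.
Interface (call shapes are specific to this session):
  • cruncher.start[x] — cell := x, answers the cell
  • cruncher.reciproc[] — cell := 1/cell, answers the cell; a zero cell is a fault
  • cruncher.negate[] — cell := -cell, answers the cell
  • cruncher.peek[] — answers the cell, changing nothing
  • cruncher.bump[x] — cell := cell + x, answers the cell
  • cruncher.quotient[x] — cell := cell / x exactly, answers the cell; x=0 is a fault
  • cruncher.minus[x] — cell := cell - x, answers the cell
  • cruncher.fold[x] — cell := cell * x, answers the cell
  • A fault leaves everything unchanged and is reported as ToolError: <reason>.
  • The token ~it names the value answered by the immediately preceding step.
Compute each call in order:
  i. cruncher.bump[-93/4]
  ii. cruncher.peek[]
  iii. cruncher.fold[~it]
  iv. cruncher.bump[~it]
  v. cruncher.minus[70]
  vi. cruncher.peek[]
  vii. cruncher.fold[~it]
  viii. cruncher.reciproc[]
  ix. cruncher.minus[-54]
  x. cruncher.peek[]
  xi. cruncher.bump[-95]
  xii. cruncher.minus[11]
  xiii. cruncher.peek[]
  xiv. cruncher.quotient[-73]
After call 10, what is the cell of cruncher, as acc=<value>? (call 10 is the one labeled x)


I invoke cruncher.bump with x=-93/4, and get -93/4.
I run cruncher.peek, giving -93/4.
Now I run cruncher.fold with x=~it, and observe 8649/16.
I use cruncher.bump with x=~it, — result: 8649/8.
I use cruncher.minus with x=70, giving 8089/8.
I use cruncher.peek, and observe 8089/8.
I try cruncher.fold with x=~it, yielding 65431921/64.
I call cruncher.reciproc(): 64/65431921.
Then cruncher.minus with x=-54, giving 3533323798/65431921.
Calling cruncher.peek(), and observe 3533323798/65431921.
Now I run cruncher.bump with x=-95, — result: -2682708697/65431921.
I use cruncher.minus with x=11, giving -3402459828/65431921.
I call cruncher.peek, yielding -3402459828/65431921.
I use cruncher.quotient with x=-73, giving 3402459828/4776530233.

Answer: acc=3533323798/65431921


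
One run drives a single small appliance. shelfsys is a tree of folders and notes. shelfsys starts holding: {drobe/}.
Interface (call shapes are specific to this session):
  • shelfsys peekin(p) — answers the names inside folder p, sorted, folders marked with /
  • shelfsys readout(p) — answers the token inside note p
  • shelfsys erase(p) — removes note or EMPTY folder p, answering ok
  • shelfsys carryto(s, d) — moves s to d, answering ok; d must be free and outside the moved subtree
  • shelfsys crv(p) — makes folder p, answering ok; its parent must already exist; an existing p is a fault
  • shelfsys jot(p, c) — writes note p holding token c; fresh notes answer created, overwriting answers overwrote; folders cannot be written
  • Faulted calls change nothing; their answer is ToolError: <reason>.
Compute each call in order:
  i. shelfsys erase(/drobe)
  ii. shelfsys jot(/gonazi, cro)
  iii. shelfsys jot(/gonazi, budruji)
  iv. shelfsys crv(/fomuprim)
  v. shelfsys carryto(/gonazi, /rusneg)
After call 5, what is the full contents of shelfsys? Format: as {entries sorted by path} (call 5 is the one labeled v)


>> shelfsys erase(p: /drobe)
<< ok
>> shelfsys jot(p: /gonazi, c: cro)
<< created
>> shelfsys jot(p: /gonazi, c: budruji)
<< overwrote
>> shelfsys crv(p: /fomuprim)
<< ok
>> shelfsys carryto(s: /gonazi, d: /rusneg)
<< ok

Answer: {fomuprim/, rusneg=budruji}


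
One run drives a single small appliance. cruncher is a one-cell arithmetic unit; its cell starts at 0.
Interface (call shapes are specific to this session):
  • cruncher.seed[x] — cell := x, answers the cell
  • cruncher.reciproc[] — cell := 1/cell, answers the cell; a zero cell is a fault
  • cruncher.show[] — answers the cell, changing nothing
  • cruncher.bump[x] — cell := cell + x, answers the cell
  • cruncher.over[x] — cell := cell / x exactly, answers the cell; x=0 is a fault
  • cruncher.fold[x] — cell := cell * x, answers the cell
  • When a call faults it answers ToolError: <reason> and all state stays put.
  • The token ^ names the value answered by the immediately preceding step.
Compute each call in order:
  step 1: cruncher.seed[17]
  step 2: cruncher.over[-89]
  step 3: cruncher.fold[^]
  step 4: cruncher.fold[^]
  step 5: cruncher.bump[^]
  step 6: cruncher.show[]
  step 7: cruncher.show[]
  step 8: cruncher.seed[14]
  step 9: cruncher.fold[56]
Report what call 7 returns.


==> seed(x: 17)
<== 17
==> over(x: -89)
<== -17/89
==> fold(x: ^)
<== 289/7921
==> fold(x: ^)
<== 83521/62742241
==> bump(x: ^)
<== 167042/62742241
==> show()
<== 167042/62742241
==> show()
<== 167042/62742241
==> seed(x: 14)
<== 14
==> fold(x: 56)
<== 784

Answer: 167042/62742241


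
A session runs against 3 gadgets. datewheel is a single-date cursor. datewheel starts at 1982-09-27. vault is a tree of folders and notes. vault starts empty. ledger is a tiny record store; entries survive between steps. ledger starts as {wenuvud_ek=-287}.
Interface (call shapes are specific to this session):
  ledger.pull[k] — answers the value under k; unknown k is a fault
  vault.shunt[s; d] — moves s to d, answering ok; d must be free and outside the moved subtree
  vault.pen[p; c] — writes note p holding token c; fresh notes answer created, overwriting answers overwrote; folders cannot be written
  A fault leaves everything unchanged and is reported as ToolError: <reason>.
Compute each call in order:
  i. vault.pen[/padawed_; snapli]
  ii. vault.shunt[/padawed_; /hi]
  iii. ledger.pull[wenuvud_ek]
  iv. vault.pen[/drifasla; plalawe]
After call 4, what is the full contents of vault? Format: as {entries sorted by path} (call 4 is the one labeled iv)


Answer: {drifasla=plalawe, hi=snapli}

Derivation:
→ vault.pen(/padawed_, snapli)
← created
→ vault.shunt(/padawed_, /hi)
← ok
→ ledger.pull(wenuvud_ek)
← -287
→ vault.pen(/drifasla, plalawe)
← created


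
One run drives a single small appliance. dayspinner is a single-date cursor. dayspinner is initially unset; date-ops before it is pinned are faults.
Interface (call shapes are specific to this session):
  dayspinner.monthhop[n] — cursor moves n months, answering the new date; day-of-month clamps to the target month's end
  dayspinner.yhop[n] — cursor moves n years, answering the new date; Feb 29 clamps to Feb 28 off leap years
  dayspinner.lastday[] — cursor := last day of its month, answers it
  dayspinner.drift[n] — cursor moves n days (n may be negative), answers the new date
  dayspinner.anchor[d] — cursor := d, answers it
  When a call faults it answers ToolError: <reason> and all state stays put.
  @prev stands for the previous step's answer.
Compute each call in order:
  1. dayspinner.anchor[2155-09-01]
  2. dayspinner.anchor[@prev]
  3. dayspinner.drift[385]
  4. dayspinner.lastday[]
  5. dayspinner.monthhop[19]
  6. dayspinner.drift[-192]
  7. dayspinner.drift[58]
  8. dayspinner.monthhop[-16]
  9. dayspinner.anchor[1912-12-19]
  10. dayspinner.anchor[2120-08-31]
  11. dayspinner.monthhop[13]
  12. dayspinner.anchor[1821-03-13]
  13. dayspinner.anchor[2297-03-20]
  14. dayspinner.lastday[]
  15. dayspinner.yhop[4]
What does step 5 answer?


Answer: 2158-04-30

Derivation:
% anchor(d→2155-09-01) == 2155-09-01
% anchor(d→@prev) == 2155-09-01
% drift(n→385) == 2156-09-20
% lastday() == 2156-09-30
% monthhop(n→19) == 2158-04-30
% drift(n→-192) == 2157-10-20
% drift(n→58) == 2157-12-17
% monthhop(n→-16) == 2156-08-17
% anchor(d→1912-12-19) == 1912-12-19
% anchor(d→2120-08-31) == 2120-08-31
% monthhop(n→13) == 2121-09-30
% anchor(d→1821-03-13) == 1821-03-13
% anchor(d→2297-03-20) == 2297-03-20
% lastday() == 2297-03-31
% yhop(n→4) == 2301-03-31


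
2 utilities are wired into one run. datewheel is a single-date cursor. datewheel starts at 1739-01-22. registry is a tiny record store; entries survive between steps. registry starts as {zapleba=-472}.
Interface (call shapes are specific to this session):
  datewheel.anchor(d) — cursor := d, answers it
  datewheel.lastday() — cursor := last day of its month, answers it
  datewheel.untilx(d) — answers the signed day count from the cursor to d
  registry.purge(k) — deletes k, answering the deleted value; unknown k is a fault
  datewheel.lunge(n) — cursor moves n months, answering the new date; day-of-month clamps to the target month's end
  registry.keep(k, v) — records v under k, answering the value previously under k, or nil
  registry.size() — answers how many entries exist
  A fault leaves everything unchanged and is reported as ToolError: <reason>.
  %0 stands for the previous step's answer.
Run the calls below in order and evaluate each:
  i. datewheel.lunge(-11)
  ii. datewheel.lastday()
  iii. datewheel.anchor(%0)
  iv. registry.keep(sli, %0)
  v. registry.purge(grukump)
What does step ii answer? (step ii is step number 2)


Answer: 1738-02-28

Derivation:
-> datewheel.lunge(-11)
<- 1738-02-22
-> datewheel.lastday()
<- 1738-02-28
-> datewheel.anchor(%0)
<- 1738-02-28
-> registry.keep(sli, %0)
<- nil
-> registry.purge(grukump)
<- ToolError: no such key grukump


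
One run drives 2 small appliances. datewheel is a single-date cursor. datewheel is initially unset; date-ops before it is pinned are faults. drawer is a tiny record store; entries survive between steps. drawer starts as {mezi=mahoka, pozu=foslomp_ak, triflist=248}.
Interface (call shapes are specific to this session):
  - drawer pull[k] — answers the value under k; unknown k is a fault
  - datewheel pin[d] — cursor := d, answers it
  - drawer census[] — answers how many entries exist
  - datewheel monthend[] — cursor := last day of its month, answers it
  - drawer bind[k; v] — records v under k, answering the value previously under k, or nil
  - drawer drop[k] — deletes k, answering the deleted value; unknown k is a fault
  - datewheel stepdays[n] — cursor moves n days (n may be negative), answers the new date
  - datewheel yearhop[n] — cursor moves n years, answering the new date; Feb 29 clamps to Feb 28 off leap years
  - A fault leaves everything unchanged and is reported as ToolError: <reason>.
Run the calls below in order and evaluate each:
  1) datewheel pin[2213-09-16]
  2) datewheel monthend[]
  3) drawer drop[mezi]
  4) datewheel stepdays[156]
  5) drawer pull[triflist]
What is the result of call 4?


I try datewheel pin passing d: 2213-09-16, which returns 2213-09-16.
Next I call datewheel monthend(), and get 2213-09-30.
Then drawer drop passing k: mezi, and get mahoka.
Next I call datewheel stepdays passing n: 156, which returns 2214-03-05.
Now I run drawer pull passing k: triflist: 248.

Answer: 2214-03-05


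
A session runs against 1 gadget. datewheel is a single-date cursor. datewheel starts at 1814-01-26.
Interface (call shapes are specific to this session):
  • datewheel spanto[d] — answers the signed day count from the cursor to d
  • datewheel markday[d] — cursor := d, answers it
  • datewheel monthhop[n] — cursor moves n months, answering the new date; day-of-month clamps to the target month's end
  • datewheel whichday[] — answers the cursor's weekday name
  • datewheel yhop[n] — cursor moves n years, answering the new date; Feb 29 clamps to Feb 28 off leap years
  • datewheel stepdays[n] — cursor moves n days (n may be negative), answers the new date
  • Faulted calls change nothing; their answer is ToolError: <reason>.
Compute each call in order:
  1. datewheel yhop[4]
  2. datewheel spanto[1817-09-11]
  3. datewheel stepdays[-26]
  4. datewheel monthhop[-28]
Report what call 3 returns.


Answer: 1817-12-31

Derivation:
Then datewheel yhop with n→4: 1818-01-26.
Invoking datewheel spanto with d→1817-09-11, → -137.
Now I run datewheel stepdays with n→-26, → 1817-12-31.
Using datewheel monthhop with n→-28, and observe 1815-08-31.


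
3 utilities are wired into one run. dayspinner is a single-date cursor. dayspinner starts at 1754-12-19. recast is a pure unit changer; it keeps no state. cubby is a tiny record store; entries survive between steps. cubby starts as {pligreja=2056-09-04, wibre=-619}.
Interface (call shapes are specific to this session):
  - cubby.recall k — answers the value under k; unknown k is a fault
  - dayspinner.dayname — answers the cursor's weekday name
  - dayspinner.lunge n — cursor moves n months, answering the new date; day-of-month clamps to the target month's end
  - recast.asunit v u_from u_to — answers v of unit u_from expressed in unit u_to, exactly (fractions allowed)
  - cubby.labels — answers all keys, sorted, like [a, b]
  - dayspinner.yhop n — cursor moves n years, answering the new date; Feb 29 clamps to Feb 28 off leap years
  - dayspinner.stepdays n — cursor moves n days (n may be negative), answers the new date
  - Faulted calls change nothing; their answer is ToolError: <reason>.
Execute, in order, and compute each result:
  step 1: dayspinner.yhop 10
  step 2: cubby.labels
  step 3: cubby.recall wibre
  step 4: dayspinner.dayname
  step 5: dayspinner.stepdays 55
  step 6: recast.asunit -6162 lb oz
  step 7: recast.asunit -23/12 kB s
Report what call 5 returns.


→ dayspinner.yhop(n→10)
← 1764-12-19
→ cubby.labels()
← [pligreja, wibre]
→ cubby.recall(k→wibre)
← -619
→ dayspinner.dayname()
← Wednesday
→ dayspinner.stepdays(n→55)
← 1765-02-12
→ recast.asunit(v→-6162, u_from→lb, u_to→oz)
← -98592
→ recast.asunit(v→-23/12, u_from→kB, u_to→s)
← ToolError: incompatible units

Answer: 1765-02-12


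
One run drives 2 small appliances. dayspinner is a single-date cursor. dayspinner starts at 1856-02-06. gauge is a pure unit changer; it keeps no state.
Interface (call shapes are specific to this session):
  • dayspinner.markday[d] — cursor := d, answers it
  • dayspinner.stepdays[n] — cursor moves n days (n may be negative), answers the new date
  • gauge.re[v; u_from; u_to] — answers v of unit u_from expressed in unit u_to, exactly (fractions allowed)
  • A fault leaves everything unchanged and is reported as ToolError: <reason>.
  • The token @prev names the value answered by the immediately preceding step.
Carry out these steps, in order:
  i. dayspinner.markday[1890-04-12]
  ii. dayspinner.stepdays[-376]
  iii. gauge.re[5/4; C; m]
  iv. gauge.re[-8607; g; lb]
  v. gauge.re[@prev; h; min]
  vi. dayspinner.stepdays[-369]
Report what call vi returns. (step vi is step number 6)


Answer: 1888-03-28

Derivation:
·→ dayspinner.markday(d='1890-04-12')
·← 1890-04-12
·→ dayspinner.stepdays(n='-376')
·← 1889-04-01
·→ gauge.re(v='5/4', u_from='C', u_to='m')
·← ToolError: incompatible units
·→ gauge.re(v='-8607', u_from='g', u_to='lb')
·← -860700000/45359237
·→ gauge.re(v='@prev', u_from='h', u_to='min')
·← -51642000000/45359237
·→ dayspinner.stepdays(n='-369')
·← 1888-03-28


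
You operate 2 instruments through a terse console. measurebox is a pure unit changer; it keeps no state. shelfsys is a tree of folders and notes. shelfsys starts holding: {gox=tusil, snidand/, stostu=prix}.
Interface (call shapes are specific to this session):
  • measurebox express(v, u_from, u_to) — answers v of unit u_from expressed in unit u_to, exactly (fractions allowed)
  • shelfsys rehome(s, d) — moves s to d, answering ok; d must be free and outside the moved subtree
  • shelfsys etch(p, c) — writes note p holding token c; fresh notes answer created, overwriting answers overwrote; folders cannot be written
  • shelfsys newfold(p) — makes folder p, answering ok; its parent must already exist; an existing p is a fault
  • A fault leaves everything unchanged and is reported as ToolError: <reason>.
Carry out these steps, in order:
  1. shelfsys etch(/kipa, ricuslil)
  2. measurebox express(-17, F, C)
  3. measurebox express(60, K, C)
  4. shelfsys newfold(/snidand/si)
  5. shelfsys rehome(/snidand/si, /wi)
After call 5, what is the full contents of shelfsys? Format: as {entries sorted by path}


% shelfsys etch /kipa ricuslil
:: created
% measurebox express -17 F C
:: -245/9
% measurebox express 60 K C
:: -4263/20
% shelfsys newfold /snidand/si
:: ok
% shelfsys rehome /snidand/si /wi
:: ok

Answer: {gox=tusil, kipa=ricuslil, snidand/, stostu=prix, wi/}


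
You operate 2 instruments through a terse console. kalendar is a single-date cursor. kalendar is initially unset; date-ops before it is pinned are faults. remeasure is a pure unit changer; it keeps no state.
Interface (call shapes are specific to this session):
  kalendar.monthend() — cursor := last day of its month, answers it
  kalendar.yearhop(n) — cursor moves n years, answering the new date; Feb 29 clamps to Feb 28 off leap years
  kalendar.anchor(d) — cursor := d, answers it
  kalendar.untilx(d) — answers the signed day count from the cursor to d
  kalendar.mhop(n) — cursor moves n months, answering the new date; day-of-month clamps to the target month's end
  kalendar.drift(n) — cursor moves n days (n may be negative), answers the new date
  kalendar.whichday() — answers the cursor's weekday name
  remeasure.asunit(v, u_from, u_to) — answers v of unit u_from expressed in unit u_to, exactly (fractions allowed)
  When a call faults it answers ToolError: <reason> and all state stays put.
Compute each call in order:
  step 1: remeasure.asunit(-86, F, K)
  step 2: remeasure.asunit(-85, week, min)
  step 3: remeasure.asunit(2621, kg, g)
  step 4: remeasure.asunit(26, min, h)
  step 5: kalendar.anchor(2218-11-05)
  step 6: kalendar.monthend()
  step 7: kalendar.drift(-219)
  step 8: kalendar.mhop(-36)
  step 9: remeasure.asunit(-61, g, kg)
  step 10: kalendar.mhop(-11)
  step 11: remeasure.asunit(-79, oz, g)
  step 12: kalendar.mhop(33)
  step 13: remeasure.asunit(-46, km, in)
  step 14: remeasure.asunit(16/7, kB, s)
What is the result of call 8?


>> remeasure.asunit(v=-86, u_from=F, u_to=K)
<< 37367/180
>> remeasure.asunit(v=-85, u_from=week, u_to=min)
<< -856800
>> remeasure.asunit(v=2621, u_from=kg, u_to=g)
<< 2621000
>> remeasure.asunit(v=26, u_from=min, u_to=h)
<< 13/30
>> kalendar.anchor(d=2218-11-05)
<< 2218-11-05
>> kalendar.monthend()
<< 2218-11-30
>> kalendar.drift(n=-219)
<< 2218-04-25
>> kalendar.mhop(n=-36)
<< 2215-04-25
>> remeasure.asunit(v=-61, u_from=g, u_to=kg)
<< -61/1000
>> kalendar.mhop(n=-11)
<< 2214-05-25
>> remeasure.asunit(v=-79, u_from=oz, u_to=g)
<< -3583379723/1600000
>> kalendar.mhop(n=33)
<< 2217-02-25
>> remeasure.asunit(v=-46, u_from=km, u_to=in)
<< -230000000/127
>> remeasure.asunit(v=16/7, u_from=kB, u_to=s)
<< ToolError: incompatible units

Answer: 2215-04-25


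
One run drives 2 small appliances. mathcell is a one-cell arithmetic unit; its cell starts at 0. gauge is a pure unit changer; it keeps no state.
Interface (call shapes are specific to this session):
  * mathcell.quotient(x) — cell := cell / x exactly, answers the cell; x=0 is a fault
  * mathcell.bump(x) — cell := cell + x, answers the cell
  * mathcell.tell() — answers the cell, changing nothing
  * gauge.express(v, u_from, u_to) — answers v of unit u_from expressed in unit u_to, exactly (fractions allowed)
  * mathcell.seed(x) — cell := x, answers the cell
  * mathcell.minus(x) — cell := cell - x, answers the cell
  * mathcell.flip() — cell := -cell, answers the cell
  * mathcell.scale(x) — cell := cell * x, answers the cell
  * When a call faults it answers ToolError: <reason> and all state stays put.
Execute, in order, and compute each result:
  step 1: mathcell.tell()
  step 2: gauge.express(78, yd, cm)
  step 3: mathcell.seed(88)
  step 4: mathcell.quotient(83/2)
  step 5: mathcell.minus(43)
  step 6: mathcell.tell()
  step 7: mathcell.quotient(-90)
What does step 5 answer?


I try mathcell.tell(), → 0.
I run gauge.express(v: 78, u_from: yd, u_to: cm), and get 178308/25.
I try mathcell.seed(x: 88), → 88.
Invoking mathcell.quotient(x: 83/2), which returns 176/83.
I call mathcell.minus(x: 43), giving -3393/83.
I run mathcell.tell(), → -3393/83.
I call mathcell.quotient(x: -90): 377/830.

Answer: -3393/83


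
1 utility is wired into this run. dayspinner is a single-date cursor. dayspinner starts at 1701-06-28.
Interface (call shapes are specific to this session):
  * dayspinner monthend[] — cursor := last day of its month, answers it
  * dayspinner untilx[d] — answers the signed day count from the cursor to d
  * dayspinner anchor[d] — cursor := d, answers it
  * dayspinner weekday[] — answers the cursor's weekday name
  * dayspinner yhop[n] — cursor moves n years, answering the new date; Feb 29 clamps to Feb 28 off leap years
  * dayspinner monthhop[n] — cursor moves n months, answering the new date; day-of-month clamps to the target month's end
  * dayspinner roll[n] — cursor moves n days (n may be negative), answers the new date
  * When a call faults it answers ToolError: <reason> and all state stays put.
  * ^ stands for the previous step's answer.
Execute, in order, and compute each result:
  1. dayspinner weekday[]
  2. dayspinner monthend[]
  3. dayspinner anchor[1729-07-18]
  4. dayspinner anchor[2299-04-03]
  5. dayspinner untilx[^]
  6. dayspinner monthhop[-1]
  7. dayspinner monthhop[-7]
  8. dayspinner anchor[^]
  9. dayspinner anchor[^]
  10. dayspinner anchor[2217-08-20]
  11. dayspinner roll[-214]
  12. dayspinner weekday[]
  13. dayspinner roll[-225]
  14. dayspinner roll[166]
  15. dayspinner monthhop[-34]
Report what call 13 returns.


Answer: 2216-06-07

Derivation:
-- 1. dayspinner weekday() == Tuesday
-- 2. dayspinner monthend() == 1701-06-30
-- 3. dayspinner anchor(d=1729-07-18) == 1729-07-18
-- 4. dayspinner anchor(d=2299-04-03) == 2299-04-03
-- 5. dayspinner untilx(d=^) == 0
-- 6. dayspinner monthhop(n=-1) == 2299-03-03
-- 7. dayspinner monthhop(n=-7) == 2298-08-03
-- 8. dayspinner anchor(d=^) == 2298-08-03
-- 9. dayspinner anchor(d=^) == 2298-08-03
-- 10. dayspinner anchor(d=2217-08-20) == 2217-08-20
-- 11. dayspinner roll(n=-214) == 2217-01-18
-- 12. dayspinner weekday() == Saturday
-- 13. dayspinner roll(n=-225) == 2216-06-07
-- 14. dayspinner roll(n=166) == 2216-11-20
-- 15. dayspinner monthhop(n=-34) == 2214-01-20


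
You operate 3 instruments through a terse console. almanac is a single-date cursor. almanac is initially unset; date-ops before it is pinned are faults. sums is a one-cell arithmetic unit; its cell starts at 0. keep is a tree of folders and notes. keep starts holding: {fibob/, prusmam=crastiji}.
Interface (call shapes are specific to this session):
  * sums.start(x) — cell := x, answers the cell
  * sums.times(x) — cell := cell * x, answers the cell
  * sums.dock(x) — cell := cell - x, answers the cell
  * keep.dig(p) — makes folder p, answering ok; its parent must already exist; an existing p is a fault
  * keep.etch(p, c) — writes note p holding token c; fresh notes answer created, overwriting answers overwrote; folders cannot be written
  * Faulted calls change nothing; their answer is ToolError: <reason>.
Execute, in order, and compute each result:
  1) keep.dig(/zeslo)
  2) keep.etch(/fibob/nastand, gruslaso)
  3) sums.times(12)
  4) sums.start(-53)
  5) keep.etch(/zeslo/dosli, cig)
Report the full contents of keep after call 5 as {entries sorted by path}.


Answer: {fibob/, fibob/nastand=gruslaso, prusmam=crastiji, zeslo/, zeslo/dosli=cig}

Derivation:
! 1. keep.dig(p→/zeslo) == ok
! 2. keep.etch(p→/fibob/nastand, c→gruslaso) == created
! 3. sums.times(x→12) == 0
! 4. sums.start(x→-53) == -53
! 5. keep.etch(p→/zeslo/dosli, c→cig) == created


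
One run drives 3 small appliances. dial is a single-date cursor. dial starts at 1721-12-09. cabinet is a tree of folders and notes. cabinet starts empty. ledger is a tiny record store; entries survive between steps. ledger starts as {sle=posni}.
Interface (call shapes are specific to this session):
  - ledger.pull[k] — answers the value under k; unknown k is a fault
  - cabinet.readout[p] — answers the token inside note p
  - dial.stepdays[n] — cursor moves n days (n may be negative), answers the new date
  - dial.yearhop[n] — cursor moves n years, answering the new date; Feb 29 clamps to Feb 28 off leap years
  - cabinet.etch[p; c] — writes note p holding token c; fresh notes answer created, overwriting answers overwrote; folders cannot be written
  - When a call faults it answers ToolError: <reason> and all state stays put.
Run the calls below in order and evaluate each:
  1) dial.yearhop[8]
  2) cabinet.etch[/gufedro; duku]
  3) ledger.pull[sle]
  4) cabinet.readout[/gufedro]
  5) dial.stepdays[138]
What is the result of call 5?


Answer: 1730-04-26

Derivation:
CALL yearhop[n→8]
RET  1729-12-09
CALL etch[p→/gufedro; c→duku]
RET  created
CALL pull[k→sle]
RET  posni
CALL readout[p→/gufedro]
RET  duku
CALL stepdays[n→138]
RET  1730-04-26


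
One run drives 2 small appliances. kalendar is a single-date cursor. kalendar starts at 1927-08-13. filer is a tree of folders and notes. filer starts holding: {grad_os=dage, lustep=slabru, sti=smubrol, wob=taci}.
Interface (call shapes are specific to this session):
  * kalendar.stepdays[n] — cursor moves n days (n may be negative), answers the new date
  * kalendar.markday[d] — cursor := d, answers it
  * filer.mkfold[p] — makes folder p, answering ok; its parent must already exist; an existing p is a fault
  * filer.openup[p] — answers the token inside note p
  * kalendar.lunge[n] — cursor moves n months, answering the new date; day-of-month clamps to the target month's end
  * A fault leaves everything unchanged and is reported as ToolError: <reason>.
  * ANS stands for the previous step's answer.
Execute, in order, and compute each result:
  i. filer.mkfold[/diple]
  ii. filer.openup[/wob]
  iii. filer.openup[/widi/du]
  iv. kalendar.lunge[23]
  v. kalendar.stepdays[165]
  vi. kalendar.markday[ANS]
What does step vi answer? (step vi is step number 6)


→ mkfold(p=/diple)
← ok
→ openup(p=/wob)
← taci
→ openup(p=/widi/du)
← ToolError: not found
→ lunge(n=23)
← 1929-07-13
→ stepdays(n=165)
← 1929-12-25
→ markday(d=ANS)
← 1929-12-25

Answer: 1929-12-25


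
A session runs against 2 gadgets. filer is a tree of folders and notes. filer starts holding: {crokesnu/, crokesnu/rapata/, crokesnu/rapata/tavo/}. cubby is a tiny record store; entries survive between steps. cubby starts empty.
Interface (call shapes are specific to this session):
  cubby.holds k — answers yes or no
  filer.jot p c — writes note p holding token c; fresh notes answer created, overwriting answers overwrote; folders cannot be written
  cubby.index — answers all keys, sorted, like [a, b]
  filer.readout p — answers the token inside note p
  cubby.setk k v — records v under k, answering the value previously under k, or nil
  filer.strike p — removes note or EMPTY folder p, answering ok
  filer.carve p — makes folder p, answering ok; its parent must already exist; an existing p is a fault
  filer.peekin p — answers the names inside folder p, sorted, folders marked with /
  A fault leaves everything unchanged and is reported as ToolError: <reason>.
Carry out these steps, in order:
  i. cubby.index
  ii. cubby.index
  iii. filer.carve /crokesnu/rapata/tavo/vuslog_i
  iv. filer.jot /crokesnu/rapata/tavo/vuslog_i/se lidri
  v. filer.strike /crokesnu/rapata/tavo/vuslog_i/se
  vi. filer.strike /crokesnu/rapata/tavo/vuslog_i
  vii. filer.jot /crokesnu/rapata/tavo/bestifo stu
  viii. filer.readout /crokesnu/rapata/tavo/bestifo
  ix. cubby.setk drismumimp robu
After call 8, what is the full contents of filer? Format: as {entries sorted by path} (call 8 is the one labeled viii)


Answer: {crokesnu/, crokesnu/rapata/, crokesnu/rapata/tavo/, crokesnu/rapata/tavo/bestifo=stu}

Derivation:
CALL index[]
RET  []
CALL index[]
RET  []
CALL carve[p: /crokesnu/rapata/tavo/vuslog_i]
RET  ok
CALL jot[p: /crokesnu/rapata/tavo/vuslog_i/se; c: lidri]
RET  created
CALL strike[p: /crokesnu/rapata/tavo/vuslog_i/se]
RET  ok
CALL strike[p: /crokesnu/rapata/tavo/vuslog_i]
RET  ok
CALL jot[p: /crokesnu/rapata/tavo/bestifo; c: stu]
RET  created
CALL readout[p: /crokesnu/rapata/tavo/bestifo]
RET  stu
CALL setk[k: drismumimp; v: robu]
RET  nil


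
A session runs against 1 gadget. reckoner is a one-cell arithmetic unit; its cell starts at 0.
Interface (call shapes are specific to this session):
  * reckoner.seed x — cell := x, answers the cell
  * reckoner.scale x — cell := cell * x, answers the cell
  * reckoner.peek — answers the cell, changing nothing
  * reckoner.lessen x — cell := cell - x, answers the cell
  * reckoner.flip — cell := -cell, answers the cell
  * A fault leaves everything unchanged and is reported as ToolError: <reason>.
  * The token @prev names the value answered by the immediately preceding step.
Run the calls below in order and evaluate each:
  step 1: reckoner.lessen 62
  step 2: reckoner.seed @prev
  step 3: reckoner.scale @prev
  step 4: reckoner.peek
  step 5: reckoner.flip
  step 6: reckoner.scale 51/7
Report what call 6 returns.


# reckoner.lessen(62) ~> -62
# reckoner.seed(@prev) ~> -62
# reckoner.scale(@prev) ~> 3844
# reckoner.peek() ~> 3844
# reckoner.flip() ~> -3844
# reckoner.scale(51/7) ~> -196044/7

Answer: -196044/7


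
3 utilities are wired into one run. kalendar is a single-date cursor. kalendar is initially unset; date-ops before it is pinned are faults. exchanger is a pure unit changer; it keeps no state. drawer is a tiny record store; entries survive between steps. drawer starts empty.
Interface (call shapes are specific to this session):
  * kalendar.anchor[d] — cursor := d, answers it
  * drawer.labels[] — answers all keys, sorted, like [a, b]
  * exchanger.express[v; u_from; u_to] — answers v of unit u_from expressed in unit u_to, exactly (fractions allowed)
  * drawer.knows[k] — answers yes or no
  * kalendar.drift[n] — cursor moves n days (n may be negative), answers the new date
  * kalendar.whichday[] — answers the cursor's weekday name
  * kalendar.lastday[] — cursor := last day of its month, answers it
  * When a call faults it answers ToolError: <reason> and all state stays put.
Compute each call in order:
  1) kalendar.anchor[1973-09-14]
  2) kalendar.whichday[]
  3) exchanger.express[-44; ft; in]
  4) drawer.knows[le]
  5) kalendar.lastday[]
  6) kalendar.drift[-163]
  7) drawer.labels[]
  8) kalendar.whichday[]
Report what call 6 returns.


Answer: 1973-04-20

Derivation:
→ kalendar.anchor(d='1973-09-14')
← 1973-09-14
→ kalendar.whichday()
← Friday
→ exchanger.express(v='-44', u_from='ft', u_to='in')
← -528
→ drawer.knows(k='le')
← no
→ kalendar.lastday()
← 1973-09-30
→ kalendar.drift(n='-163')
← 1973-04-20
→ drawer.labels()
← []
→ kalendar.whichday()
← Friday


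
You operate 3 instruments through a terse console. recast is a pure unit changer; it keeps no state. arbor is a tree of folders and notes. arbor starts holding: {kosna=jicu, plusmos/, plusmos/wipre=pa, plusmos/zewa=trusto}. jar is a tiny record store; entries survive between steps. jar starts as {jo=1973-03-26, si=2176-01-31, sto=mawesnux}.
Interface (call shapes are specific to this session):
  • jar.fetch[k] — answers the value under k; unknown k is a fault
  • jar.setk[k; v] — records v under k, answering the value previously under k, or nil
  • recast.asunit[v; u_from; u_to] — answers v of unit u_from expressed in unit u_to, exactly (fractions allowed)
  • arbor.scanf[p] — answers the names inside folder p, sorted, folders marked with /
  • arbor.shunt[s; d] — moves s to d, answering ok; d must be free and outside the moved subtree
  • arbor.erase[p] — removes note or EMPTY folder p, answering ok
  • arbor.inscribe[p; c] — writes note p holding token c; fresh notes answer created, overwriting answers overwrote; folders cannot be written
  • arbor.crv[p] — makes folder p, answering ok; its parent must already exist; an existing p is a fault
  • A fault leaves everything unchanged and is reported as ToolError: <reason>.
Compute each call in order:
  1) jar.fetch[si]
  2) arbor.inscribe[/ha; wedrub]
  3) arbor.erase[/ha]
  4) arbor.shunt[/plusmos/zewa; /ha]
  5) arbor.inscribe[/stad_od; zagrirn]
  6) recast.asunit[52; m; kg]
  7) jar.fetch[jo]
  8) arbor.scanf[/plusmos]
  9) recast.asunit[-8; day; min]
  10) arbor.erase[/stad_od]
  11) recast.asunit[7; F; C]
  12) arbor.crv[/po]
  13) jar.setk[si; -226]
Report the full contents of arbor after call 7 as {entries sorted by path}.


Answer: {ha=trusto, kosna=jicu, plusmos/, plusmos/wipre=pa, stad_od=zagrirn}

Derivation:
# jar.fetch(k=si) ~> 2176-01-31
# arbor.inscribe(p=/ha, c=wedrub) ~> created
# arbor.erase(p=/ha) ~> ok
# arbor.shunt(s=/plusmos/zewa, d=/ha) ~> ok
# arbor.inscribe(p=/stad_od, c=zagrirn) ~> created
# recast.asunit(v=52, u_from=m, u_to=kg) ~> ToolError: incompatible units
# jar.fetch(k=jo) ~> 1973-03-26
# arbor.scanf(p=/plusmos) ~> [wipre]
# recast.asunit(v=-8, u_from=day, u_to=min) ~> -11520
# arbor.erase(p=/stad_od) ~> ok
# recast.asunit(v=7, u_from=F, u_to=C) ~> -125/9
# arbor.crv(p=/po) ~> ok
# jar.setk(k=si, v=-226) ~> 2176-01-31


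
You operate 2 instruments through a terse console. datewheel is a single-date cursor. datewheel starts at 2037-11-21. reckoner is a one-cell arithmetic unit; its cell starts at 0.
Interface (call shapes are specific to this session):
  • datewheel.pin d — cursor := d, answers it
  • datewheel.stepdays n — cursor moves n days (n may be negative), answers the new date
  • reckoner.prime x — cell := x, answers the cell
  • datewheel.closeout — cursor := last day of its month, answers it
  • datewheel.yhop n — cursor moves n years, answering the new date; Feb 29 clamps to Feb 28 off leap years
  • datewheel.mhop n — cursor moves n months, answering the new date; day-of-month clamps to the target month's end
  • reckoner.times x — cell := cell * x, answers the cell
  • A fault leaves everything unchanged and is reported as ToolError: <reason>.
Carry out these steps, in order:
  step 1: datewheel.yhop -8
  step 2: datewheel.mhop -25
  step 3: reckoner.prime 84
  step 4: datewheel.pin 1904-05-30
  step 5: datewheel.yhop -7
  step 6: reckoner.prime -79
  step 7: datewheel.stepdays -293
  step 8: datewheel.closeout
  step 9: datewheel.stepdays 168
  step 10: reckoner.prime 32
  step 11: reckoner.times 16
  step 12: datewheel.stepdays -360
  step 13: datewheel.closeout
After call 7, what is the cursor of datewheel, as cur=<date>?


I invoke datewheel.yhop(n→-8), and observe 2029-11-21.
I call datewheel.mhop(n→-25), — result: 2027-10-21.
Using reckoner.prime(x→84), giving 84.
I use datewheel.pin(d→1904-05-30), and get 1904-05-30.
I call datewheel.yhop(n→-7), and see 1897-05-30.
Calling reckoner.prime(x→-79): -79.
Using datewheel.stepdays(n→-293), yielding 1896-08-10.
Then datewheel.closeout(), giving 1896-08-31.
I invoke datewheel.stepdays(n→168), — result: 1897-02-15.
I call reckoner.prime(x→32), giving 32.
I call reckoner.times(x→16), yielding 512.
Using datewheel.stepdays(n→-360), and see 1896-02-21.
I run datewheel.closeout(), yielding 1896-02-29.

Answer: cur=1896-08-10


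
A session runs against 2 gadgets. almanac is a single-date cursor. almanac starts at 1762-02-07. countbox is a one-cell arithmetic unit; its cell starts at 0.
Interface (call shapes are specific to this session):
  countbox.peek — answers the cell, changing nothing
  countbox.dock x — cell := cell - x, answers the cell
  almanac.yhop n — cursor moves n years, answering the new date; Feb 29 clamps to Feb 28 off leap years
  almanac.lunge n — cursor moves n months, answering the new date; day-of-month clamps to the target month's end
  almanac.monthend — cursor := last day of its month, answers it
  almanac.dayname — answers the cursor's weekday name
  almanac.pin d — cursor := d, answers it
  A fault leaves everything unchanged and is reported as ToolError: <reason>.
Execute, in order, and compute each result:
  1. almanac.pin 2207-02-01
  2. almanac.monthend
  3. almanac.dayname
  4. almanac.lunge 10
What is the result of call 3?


Answer: Saturday

Derivation:
$ almanac.pin d: 2207-02-01
[out] 2207-02-01
$ almanac.monthend
[out] 2207-02-28
$ almanac.dayname
[out] Saturday
$ almanac.lunge n: 10
[out] 2207-12-28


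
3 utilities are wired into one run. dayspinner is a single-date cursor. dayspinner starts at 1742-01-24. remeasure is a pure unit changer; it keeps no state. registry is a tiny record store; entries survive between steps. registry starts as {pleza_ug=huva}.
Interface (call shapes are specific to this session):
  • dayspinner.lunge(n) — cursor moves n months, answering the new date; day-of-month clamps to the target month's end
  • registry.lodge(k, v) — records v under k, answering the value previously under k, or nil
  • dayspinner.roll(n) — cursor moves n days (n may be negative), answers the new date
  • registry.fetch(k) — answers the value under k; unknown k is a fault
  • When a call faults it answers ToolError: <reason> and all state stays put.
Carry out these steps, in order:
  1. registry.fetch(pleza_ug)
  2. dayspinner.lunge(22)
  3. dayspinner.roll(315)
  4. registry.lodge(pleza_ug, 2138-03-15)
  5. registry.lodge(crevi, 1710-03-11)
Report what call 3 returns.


Answer: 1744-10-04

Derivation:
CALL registry.fetch[k: pleza_ug]
RET  huva
CALL dayspinner.lunge[n: 22]
RET  1743-11-24
CALL dayspinner.roll[n: 315]
RET  1744-10-04
CALL registry.lodge[k: pleza_ug; v: 2138-03-15]
RET  huva
CALL registry.lodge[k: crevi; v: 1710-03-11]
RET  nil


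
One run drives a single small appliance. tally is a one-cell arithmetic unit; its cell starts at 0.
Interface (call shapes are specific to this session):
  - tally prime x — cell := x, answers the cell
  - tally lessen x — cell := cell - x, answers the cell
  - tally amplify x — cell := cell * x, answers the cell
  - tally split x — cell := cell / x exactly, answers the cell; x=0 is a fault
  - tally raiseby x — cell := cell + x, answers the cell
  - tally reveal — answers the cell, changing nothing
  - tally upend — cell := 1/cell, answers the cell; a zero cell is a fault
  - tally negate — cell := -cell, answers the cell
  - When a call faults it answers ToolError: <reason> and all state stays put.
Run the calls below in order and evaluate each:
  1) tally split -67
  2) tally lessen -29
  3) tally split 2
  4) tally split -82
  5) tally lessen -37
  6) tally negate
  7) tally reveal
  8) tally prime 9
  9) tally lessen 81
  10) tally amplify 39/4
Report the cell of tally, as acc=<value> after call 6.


Answer: acc=-6039/164

Derivation:
Act: tally split[x→-67]
Obs: 0
Act: tally lessen[x→-29]
Obs: 29
Act: tally split[x→2]
Obs: 29/2
Act: tally split[x→-82]
Obs: -29/164
Act: tally lessen[x→-37]
Obs: 6039/164
Act: tally negate[]
Obs: -6039/164
Act: tally reveal[]
Obs: -6039/164
Act: tally prime[x→9]
Obs: 9
Act: tally lessen[x→81]
Obs: -72
Act: tally amplify[x→39/4]
Obs: -702
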